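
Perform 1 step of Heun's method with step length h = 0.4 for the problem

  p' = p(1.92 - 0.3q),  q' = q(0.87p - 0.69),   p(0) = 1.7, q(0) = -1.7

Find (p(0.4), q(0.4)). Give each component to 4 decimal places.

4.2634, -2.9642

Heun on (p,q): k1 = f(t_n, state_n); k2 = f(t_n + h, state_n + h·k1); state_{n+1} = state_n + (h/2)·(k1 + k2).
0.000000: (1.700000, -1.700000)
  k1 = (4.131000, -1.341300)
  predictor → (3.352400, -2.236520)
  k2 = (8.685921, -4.979809)
  → (4.263384, -2.964222)
(p(0.4), q(0.4)) ≈ (4.2634, -2.9642)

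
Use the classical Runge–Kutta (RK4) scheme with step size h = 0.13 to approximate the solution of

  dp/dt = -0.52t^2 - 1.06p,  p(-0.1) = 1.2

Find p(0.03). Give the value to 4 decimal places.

1.0454

RK4: k1 = f(t_n, p_n); k2 = f(t_n + h/2, p_n + (h/2)·k1); k3 = f(t_n + h/2, p_n + (h/2)·k2); k4 = f(t_n + h, p_n + h·k3); p_{n+1} = p_n + (h/6)·(k1 + 2k2 + 2k3 + k4).
t=-0.100000, p=1.200000:
  k1 = f(-0.100000, 1.200000) = -1.277200
  k2 = f(-0.035000, 1.116982) = -1.184638
  k3 = f(-0.035000, 1.122999) = -1.191015
  k4 = f(0.030000, 1.045168) = -1.108346
  p ← 1.200000 + (0.13/6)·(k1 + 2k2 + 2k3 + k4) = 1.045368
p(0.03) ≈ 1.0454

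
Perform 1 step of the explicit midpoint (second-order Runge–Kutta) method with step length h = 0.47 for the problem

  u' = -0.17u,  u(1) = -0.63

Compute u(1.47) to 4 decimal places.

Midpoint: k1 = f(s_n, u_n); k2 = f(s_n + h/2, u_n + (h/2)·k1); u_{n+1} = u_n + h·k2.
s=1.000000, u=-0.630000:
  k1 = f(1.000000, -0.630000) = 0.107100
  k2 = f(1.235000, -0.604831) = 0.102821
  u ← -0.630000 + 0.47·0.102821 = -0.581674
u(1.47) ≈ -0.5817

-0.5817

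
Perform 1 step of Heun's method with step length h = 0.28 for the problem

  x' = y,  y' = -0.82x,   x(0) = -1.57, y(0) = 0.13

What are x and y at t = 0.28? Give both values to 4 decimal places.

-1.4831, 0.4863

Heun on (x,y): k1 = f(t_n, state_n); k2 = f(t_n + h, state_n + h·k1); state_{n+1} = state_n + (h/2)·(k1 + k2).
0.000000: (-1.570000, 0.130000)
  k1 = (0.130000, 1.287400)
  predictor → (-1.533600, 0.490472)
  k2 = (0.490472, 1.257552)
  → (-1.483134, 0.486293)
(x(0.28), y(0.28)) ≈ (-1.4831, 0.4863)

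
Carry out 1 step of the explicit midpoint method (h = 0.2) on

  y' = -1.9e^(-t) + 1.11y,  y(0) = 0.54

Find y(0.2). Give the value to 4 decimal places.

Midpoint: k1 = f(t_n, y_n); k2 = f(t_n + h/2, y_n + (h/2)·k1); y_{n+1} = y_n + h·k2.
t=0.000000, y=0.540000:
  k1 = f(0.000000, 0.540000) = -1.300600
  k2 = f(0.100000, 0.409940) = -1.264158
  y ← 0.540000 + 0.2·(-1.264158) = 0.287168
y(0.2) ≈ 0.2872

0.2872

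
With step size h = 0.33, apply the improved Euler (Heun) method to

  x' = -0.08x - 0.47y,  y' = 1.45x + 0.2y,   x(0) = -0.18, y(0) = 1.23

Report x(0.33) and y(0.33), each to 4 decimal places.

Heun on (x,y): k1 = f(t_n, state_n); k2 = f(t_n + h, state_n + h·k1); state_{n+1} = state_n + (h/2)·(k1 + k2).
0.000000: (-0.180000, 1.230000)
  k1 = (-0.563700, -0.015000)
  predictor → (-0.366021, 1.225050)
  k2 = (-0.546492, -0.285720)
  → (-0.363182, 1.180381)
(x(0.33), y(0.33)) ≈ (-0.3632, 1.1804)

-0.3632, 1.1804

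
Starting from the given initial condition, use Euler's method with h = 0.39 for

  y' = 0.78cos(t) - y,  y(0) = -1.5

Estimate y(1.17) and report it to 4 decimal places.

Euler: y_{n+1} = y_n + h·f(t_n, y_n).
t=0.000000, y=-1.500000: f=2.280000 → y ← -1.500000 + 0.39·2.280000 = -0.610800
t=0.390000, y=-0.610800: f=1.332229 → y ← -0.610800 + 0.39·1.332229 = -0.091231
t=0.780000, y=-0.091231: f=0.645743 → y ← -0.091231 + 0.39·0.645743 = 0.160609
y(1.17) ≈ 0.1606

0.1606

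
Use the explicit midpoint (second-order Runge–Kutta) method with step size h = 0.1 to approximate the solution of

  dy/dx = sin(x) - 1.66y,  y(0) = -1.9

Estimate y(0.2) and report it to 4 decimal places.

Midpoint: k1 = f(x_n, y_n); k2 = f(x_n + h/2, y_n + (h/2)·k1); y_{n+1} = y_n + h·k2.
x=0.000000, y=-1.900000:
  k1 = f(0.000000, -1.900000) = 3.154000
  k2 = f(0.050000, -1.742300) = 2.942197
  y ← -1.900000 + 0.1·2.942197 = -1.605780
x=0.100000, y=-1.605780:
  k1 = f(0.100000, -1.605780) = 2.765429
  k2 = f(0.150000, -1.467509) = 2.585503
  y ← -1.605780 + 0.1·2.585503 = -1.347230
y(0.2) ≈ -1.3472

-1.3472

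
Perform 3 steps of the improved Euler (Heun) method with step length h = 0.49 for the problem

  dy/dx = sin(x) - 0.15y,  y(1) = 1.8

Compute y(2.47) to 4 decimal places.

2.5997

Heun: k1 = f(x_n, y_n); k2 = f(x_n + h, y_n + h·k1); y_{n+1} = y_n + (h/2)·(k1 + k2).
x=1.000000, y=1.800000:
  k1 = f(1.000000, 1.800000) = 0.571471
  k2 = f(1.490000, 2.080021) = 0.684735
  y ← 1.800000 + (0.49/2)·(0.571471 + 0.684735) = 2.107770
x=1.490000, y=2.107770:
  k1 = f(1.490000, 2.107770) = 0.680572
  k2 = f(1.980000, 2.441251) = 0.551250
  y ← 2.107770 + (0.49/2)·(0.680572 + 0.551250) = 2.409567
x=1.980000, y=2.409567:
  k1 = f(1.980000, 2.409567) = 0.556003
  k2 = f(2.470000, 2.682008) = 0.219932
  y ← 2.409567 + (0.49/2)·(0.556003 + 0.219932) = 2.599671
y(2.47) ≈ 2.5997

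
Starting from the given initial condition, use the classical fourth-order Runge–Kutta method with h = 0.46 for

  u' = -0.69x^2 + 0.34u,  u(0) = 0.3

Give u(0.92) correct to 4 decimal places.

0.2161

RK4: k1 = f(x_n, u_n); k2 = f(x_n + h/2, u_n + (h/2)·k1); k3 = f(x_n + h/2, u_n + (h/2)·k2); k4 = f(x_n + h, u_n + h·k3); u_{n+1} = u_n + (h/6)·(k1 + 2k2 + 2k3 + k4).
x=0.000000, u=0.300000:
  k1 = f(0.000000, 0.300000) = 0.102000
  k2 = f(0.230000, 0.323460) = 0.073475
  k3 = f(0.230000, 0.316899) = 0.071245
  k4 = f(0.460000, 0.332773) = -0.032861
  u ← 0.300000 + (0.46/6)·(k1 + 2k2 + 2k3 + k4) = 0.327491
x=0.460000, u=0.327491:
  k1 = f(0.460000, 0.327491) = -0.034657
  k2 = f(0.690000, 0.319520) = -0.219872
  k3 = f(0.690000, 0.276920) = -0.234356
  k4 = f(0.920000, 0.219687) = -0.509322
  u ← 0.327491 + (0.46/6)·(k1 + 2k2 + 2k3 + k4) = 0.216138
u(0.92) ≈ 0.2161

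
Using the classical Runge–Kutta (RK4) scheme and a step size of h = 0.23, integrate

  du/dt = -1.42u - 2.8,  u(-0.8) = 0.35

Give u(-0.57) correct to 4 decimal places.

-0.2969

RK4: k1 = f(t_n, u_n); k2 = f(t_n + h/2, u_n + (h/2)·k1); k3 = f(t_n + h/2, u_n + (h/2)·k2); k4 = f(t_n + h, u_n + h·k3); u_{n+1} = u_n + (h/6)·(k1 + 2k2 + 2k3 + k4).
t=-0.800000, u=0.350000:
  k1 = f(-0.800000, 0.350000) = -3.297000
  k2 = f(-0.685000, -0.029155) = -2.758600
  k3 = f(-0.685000, 0.032761) = -2.846521
  k4 = f(-0.570000, -0.304700) = -2.367326
  u ← 0.350000 + (0.23/6)·(k1 + 2k2 + 2k3 + k4) = -0.296858
u(-0.57) ≈ -0.2969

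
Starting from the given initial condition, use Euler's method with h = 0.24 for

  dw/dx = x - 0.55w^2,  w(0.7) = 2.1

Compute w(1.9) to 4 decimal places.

Euler: w_{n+1} = w_n + h·f(x_n, w_n).
x=0.700000, w=2.100000: f=-1.725500 → w ← 2.100000 + 0.24·(-1.725500) = 1.685880
x=0.940000, w=1.685880: f=-0.623205 → w ← 1.685880 + 0.24·(-0.623205) = 1.536311
x=1.180000, w=1.536311: f=-0.118138 → w ← 1.536311 + 0.24·(-0.118138) = 1.507958
x=1.420000, w=1.507958: f=0.169335 → w ← 1.507958 + 0.24·0.169335 = 1.548598
x=1.660000, w=1.548598: f=0.341014 → w ← 1.548598 + 0.24·0.341014 = 1.630441
w(1.9) ≈ 1.6304

1.6304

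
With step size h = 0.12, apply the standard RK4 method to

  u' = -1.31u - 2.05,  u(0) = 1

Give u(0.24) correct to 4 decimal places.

RK4: k1 = f(t_n, u_n); k2 = f(t_n + h/2, u_n + (h/2)·k1); k3 = f(t_n + h/2, u_n + (h/2)·k2); k4 = f(t_n + h, u_n + h·k3); u_{n+1} = u_n + (h/6)·(k1 + 2k2 + 2k3 + k4).
t=0.000000, u=1.000000:
  k1 = f(0.000000, 1.000000) = -3.360000
  k2 = f(0.060000, 0.798400) = -3.095904
  k3 = f(0.060000, 0.814246) = -3.116662
  k4 = f(0.120000, 0.626001) = -2.870061
  u ← 1.000000 + (0.12/6)·(k1 + 2k2 + 2k3 + k4) = 0.626896
t=0.120000, u=0.626896:
  k1 = f(0.120000, 0.626896) = -2.871234
  k2 = f(0.180000, 0.454622) = -2.645555
  k3 = f(0.180000, 0.468163) = -2.663293
  k4 = f(0.240000, 0.307301) = -2.452564
  u ← 0.626896 + (0.12/6)·(k1 + 2k2 + 2k3 + k4) = 0.308066
u(0.24) ≈ 0.3081

0.3081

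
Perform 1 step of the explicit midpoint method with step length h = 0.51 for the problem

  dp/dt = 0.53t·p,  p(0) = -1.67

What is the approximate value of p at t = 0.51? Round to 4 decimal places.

-1.7851

Midpoint: k1 = f(t_n, p_n); k2 = f(t_n + h/2, p_n + (h/2)·k1); p_{n+1} = p_n + h·k2.
t=0.000000, p=-1.670000:
  k1 = f(0.000000, -1.670000) = 0.000000
  k2 = f(0.255000, -1.670000) = -0.225701
  p ← -1.670000 + 0.51·(-0.225701) = -1.785107
p(0.51) ≈ -1.7851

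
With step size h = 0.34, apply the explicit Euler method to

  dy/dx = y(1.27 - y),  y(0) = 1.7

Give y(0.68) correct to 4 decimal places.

Euler: y_{n+1} = y_n + h·f(x_n, y_n).
x=0.000000, y=1.700000: f=-0.731000 → y ← 1.700000 + 0.34·(-0.731000) = 1.451460
x=0.340000, y=1.451460: f=-0.263382 → y ← 1.451460 + 0.34·(-0.263382) = 1.361910
y(0.68) ≈ 1.3619

1.3619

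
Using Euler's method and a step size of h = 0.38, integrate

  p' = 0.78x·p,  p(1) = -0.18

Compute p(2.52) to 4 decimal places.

-0.8177

Euler: p_{n+1} = p_n + h·f(x_n, p_n).
x=1.000000, p=-0.180000: f=-0.140400 → p ← -0.180000 + 0.38·(-0.140400) = -0.233352
x=1.380000, p=-0.233352: f=-0.251180 → p ← -0.233352 + 0.38·(-0.251180) = -0.328800
x=1.760000, p=-0.328800: f=-0.451377 → p ← -0.328800 + 0.38·(-0.451377) = -0.500324
x=2.140000, p=-0.500324: f=-0.835140 → p ← -0.500324 + 0.38·(-0.835140) = -0.817677
p(2.52) ≈ -0.8177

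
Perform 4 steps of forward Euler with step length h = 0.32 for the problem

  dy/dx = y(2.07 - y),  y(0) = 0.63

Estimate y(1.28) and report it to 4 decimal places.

Euler: y_{n+1} = y_n + h·f(x_n, y_n).
x=0.000000, y=0.630000: f=0.907200 → y ← 0.630000 + 0.32·0.907200 = 0.920304
x=0.320000, y=0.920304: f=1.058070 → y ← 0.920304 + 0.32·1.058070 = 1.258886
x=0.640000, y=1.258886: f=1.021100 → y ← 1.258886 + 0.32·1.021100 = 1.585638
x=0.960000, y=1.585638: f=0.768022 → y ← 1.585638 + 0.32·0.768022 = 1.831405
y(1.28) ≈ 1.8314

1.8314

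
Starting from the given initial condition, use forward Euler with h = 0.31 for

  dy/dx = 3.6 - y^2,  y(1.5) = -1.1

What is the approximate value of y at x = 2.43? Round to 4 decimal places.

Euler: y_{n+1} = y_n + h·f(x_n, y_n).
x=1.500000, y=-1.100000: f=2.390000 → y ← -1.100000 + 0.31·2.390000 = -0.359100
x=1.810000, y=-0.359100: f=3.471047 → y ← -0.359100 + 0.31·3.471047 = 0.716925
x=2.120000, y=0.716925: f=3.086019 → y ← 0.716925 + 0.31·3.086019 = 1.673591
y(2.43) ≈ 1.6736

1.6736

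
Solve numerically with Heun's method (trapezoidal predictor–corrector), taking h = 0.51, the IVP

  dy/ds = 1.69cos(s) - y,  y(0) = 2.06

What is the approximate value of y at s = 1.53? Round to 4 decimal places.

1.0991

Heun: k1 = f(s_n, y_n); k2 = f(s_n + h, y_n + h·k1); y_{n+1} = y_n + (h/2)·(k1 + k2).
s=0.000000, y=2.060000:
  k1 = f(0.000000, 2.060000) = -0.370000
  k2 = f(0.510000, 1.871300) = -0.396362
  y ← 2.060000 + (0.51/2)·(-0.370000 + (-0.396362)) = 1.864578
s=0.510000, y=1.864578:
  k1 = f(0.510000, 1.864578) = -0.389640
  k2 = f(1.020000, 1.665862) = -0.781373
  y ← 1.864578 + (0.51/2)·(-0.389640 + (-0.781373)) = 1.565970
s=1.020000, y=1.565970:
  k1 = f(1.020000, 1.565970) = -0.681481
  k2 = f(1.530000, 1.218414) = -1.149488
  y ← 1.565970 + (0.51/2)·(-0.681481 + (-1.149488)) = 1.099073
y(1.53) ≈ 1.0991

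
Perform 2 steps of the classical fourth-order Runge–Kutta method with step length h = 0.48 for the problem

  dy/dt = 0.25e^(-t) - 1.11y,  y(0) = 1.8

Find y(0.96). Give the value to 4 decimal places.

0.7079

RK4: k1 = f(t_n, y_n); k2 = f(t_n + h/2, y_n + (h/2)·k1); k3 = f(t_n + h/2, y_n + (h/2)·k2); k4 = f(t_n + h, y_n + h·k3); y_{n+1} = y_n + (h/6)·(k1 + 2k2 + 2k3 + k4).
t=0.000000, y=1.800000:
  k1 = f(0.000000, 1.800000) = -1.748000
  k2 = f(0.240000, 1.380480) = -1.335676
  k3 = f(0.240000, 1.479438) = -1.445519
  k4 = f(0.480000, 1.106151) = -1.073132
  y ← 1.800000 + (0.48/6)·(k1 + 2k2 + 2k3 + k4) = 1.129318
t=0.480000, y=1.129318:
  k1 = f(0.480000, 1.129318) = -1.098847
  k2 = f(0.720000, 0.865595) = -0.839122
  k3 = f(0.720000, 0.927929) = -0.908313
  k4 = f(0.960000, 0.693328) = -0.673871
  y ← 1.129318 + (0.48/6)·(k1 + 2k2 + 2k3 + k4) = 0.707911
y(0.96) ≈ 0.7079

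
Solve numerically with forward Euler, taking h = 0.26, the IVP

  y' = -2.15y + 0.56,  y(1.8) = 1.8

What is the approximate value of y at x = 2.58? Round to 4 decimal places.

Euler: y_{n+1} = y_n + h·f(x_n, y_n).
x=1.800000, y=1.800000: f=-3.310000 → y ← 1.800000 + 0.26·(-3.310000) = 0.939400
x=2.060000, y=0.939400: f=-1.459710 → y ← 0.939400 + 0.26·(-1.459710) = 0.559875
x=2.320000, y=0.559875: f=-0.643732 → y ← 0.559875 + 0.26·(-0.643732) = 0.392505
y(2.58) ≈ 0.3925

0.3925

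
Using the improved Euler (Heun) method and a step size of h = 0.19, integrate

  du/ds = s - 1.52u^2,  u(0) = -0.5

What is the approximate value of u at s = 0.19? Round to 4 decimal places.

Heun: k1 = f(s_n, u_n); k2 = f(s_n + h, u_n + h·k1); u_{n+1} = u_n + (h/2)·(k1 + k2).
s=0.000000, u=-0.500000:
  k1 = f(0.000000, -0.500000) = -0.380000
  k2 = f(0.190000, -0.572200) = -0.307668
  u ← -0.500000 + (0.19/2)·(-0.380000 + (-0.307668)) = -0.565328
u(0.19) ≈ -0.5653

-0.5653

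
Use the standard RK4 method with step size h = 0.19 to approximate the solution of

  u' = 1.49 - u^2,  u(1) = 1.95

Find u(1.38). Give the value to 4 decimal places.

1.4653

RK4: k1 = f(t_n, u_n); k2 = f(t_n + h/2, u_n + (h/2)·k1); k3 = f(t_n + h/2, u_n + (h/2)·k2); k4 = f(t_n + h, u_n + h·k3); u_{n+1} = u_n + (h/6)·(k1 + 2k2 + 2k3 + k4).
t=1.000000, u=1.950000:
  k1 = f(1.000000, 1.950000) = -2.312500
  k2 = f(1.095000, 1.730312) = -1.503981
  k3 = f(1.095000, 1.807122) = -1.775689
  k4 = f(1.190000, 1.612619) = -1.110540
  u ← 1.950000 + (0.19/6)·(k1 + 2k2 + 2k3 + k4) = 1.633891
t=1.190000, u=1.633891:
  k1 = f(1.190000, 1.633891) = -1.179601
  k2 = f(1.285000, 1.521829) = -0.825964
  k3 = f(1.285000, 1.555425) = -0.929346
  k4 = f(1.380000, 1.457316) = -0.633769
  u ← 1.633891 + (0.19/6)·(k1 + 2k2 + 2k3 + k4) = 1.465298
u(1.38) ≈ 1.4653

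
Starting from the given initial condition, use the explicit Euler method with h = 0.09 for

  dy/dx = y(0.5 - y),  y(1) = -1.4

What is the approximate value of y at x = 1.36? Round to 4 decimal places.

Euler: y_{n+1} = y_n + h·f(x_n, y_n).
x=1.000000, y=-1.400000: f=-2.660000 → y ← -1.400000 + 0.09·(-2.660000) = -1.639400
x=1.090000, y=-1.639400: f=-3.507332 → y ← -1.639400 + 0.09·(-3.507332) = -1.955060
x=1.180000, y=-1.955060: f=-4.799789 → y ← -1.955060 + 0.09·(-4.799789) = -2.387041
x=1.270000, y=-2.387041: f=-6.891485 → y ← -2.387041 + 0.09·(-6.891485) = -3.007275
y(1.36) ≈ -3.0073

-3.0073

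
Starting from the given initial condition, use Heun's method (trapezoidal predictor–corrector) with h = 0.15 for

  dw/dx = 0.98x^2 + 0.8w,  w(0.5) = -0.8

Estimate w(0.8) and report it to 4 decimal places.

-0.8764

Heun: k1 = f(x_n, w_n); k2 = f(x_n + h, w_n + h·k1); w_{n+1} = w_n + (h/2)·(k1 + k2).
x=0.500000, w=-0.800000:
  k1 = f(0.500000, -0.800000) = -0.395000
  k2 = f(0.650000, -0.859250) = -0.273350
  w ← -0.800000 + (0.15/2)·(-0.395000 + (-0.273350)) = -0.850126
x=0.650000, w=-0.850126:
  k1 = f(0.650000, -0.850126) = -0.266051
  k2 = f(0.800000, -0.890034) = -0.084827
  w ← -0.850126 + (0.15/2)·(-0.266051 + (-0.084827)) = -0.876442
w(0.8) ≈ -0.8764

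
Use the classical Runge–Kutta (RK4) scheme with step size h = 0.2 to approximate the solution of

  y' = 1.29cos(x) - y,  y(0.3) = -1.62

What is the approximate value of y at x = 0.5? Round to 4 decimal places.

-1.1116

RK4: k1 = f(x_n, y_n); k2 = f(x_n + h/2, y_n + (h/2)·k1); k3 = f(x_n + h/2, y_n + (h/2)·k2); k4 = f(x_n + h, y_n + h·k3); y_{n+1} = y_n + (h/6)·(k1 + 2k2 + 2k3 + k4).
x=0.300000, y=-1.620000:
  k1 = f(0.300000, -1.620000) = 2.852384
  k2 = f(0.400000, -1.334762) = 2.522930
  k3 = f(0.400000, -1.367707) = 2.555876
  k4 = f(0.500000, -1.108825) = 2.240906
  y ← -1.620000 + (0.2/6)·(k1 + 2k2 + 2k3 + k4) = -1.111637
y(0.5) ≈ -1.1116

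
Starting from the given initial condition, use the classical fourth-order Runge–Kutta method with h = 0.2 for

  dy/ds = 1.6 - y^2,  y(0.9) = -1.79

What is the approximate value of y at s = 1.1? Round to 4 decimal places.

-2.2729

RK4: k1 = f(s_n, y_n); k2 = f(s_n + h/2, y_n + (h/2)·k1); k3 = f(s_n + h/2, y_n + (h/2)·k2); k4 = f(s_n + h, y_n + h·k3); y_{n+1} = y_n + (h/6)·(k1 + 2k2 + 2k3 + k4).
s=0.900000, y=-1.790000:
  k1 = f(0.900000, -1.790000) = -1.604100
  k2 = f(1.000000, -1.950410) = -2.204099
  k3 = f(1.000000, -2.010410) = -2.441748
  k4 = f(1.100000, -2.278350) = -3.590877
  y ← -1.790000 + (0.2/6)·(k1 + 2k2 + 2k3 + k4) = -2.272889
y(1.1) ≈ -2.2729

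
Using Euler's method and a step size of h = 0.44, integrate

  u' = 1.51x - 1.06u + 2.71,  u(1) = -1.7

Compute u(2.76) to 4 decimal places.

4.7928

Euler: u_{n+1} = u_n + h·f(x_n, u_n).
x=1.000000, u=-1.700000: f=6.022000 → u ← -1.700000 + 0.44·6.022000 = 0.949680
x=1.440000, u=0.949680: f=3.877739 → u ← 0.949680 + 0.44·3.877739 = 2.655885
x=1.880000, u=2.655885: f=2.733562 → u ← 2.655885 + 0.44·2.733562 = 3.858652
x=2.320000, u=3.858652: f=2.123028 → u ← 3.858652 + 0.44·2.123028 = 4.792785
u(2.76) ≈ 4.7928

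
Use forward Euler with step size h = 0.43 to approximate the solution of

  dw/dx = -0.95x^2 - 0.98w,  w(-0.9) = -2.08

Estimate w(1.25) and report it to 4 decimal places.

-0.5003

Euler: w_{n+1} = w_n + h·f(x_n, w_n).
x=-0.900000, w=-2.080000: f=1.268900 → w ← -2.080000 + 0.43·1.268900 = -1.534373
x=-0.470000, w=-1.534373: f=1.293831 → w ← -1.534373 + 0.43·1.293831 = -0.978026
x=-0.040000, w=-0.978026: f=0.956945 → w ← -0.978026 + 0.43·0.956945 = -0.566539
x=0.390000, w=-0.566539: f=0.410714 → w ← -0.566539 + 0.43·0.410714 = -0.389933
x=0.820000, w=-0.389933: f=-0.256646 → w ← -0.389933 + 0.43·(-0.256646) = -0.500290
w(1.25) ≈ -0.5003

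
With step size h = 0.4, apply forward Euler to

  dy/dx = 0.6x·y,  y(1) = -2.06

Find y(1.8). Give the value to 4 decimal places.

-3.4127

Euler: y_{n+1} = y_n + h·f(x_n, y_n).
x=1.000000, y=-2.060000: f=-1.236000 → y ← -2.060000 + 0.4·(-1.236000) = -2.554400
x=1.400000, y=-2.554400: f=-2.145696 → y ← -2.554400 + 0.4·(-2.145696) = -3.412678
y(1.8) ≈ -3.4127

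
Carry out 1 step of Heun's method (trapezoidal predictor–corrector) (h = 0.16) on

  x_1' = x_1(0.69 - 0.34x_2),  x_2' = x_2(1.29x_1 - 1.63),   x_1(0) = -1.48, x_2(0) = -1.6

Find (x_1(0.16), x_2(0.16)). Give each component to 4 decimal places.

-1.7574, -0.9296

Heun on (x_1,x_2): k1 = f(t_n, state_n); k2 = f(t_n + h, state_n + h·k1); state_{n+1} = state_n + (h/2)·(k1 + k2).
0.000000: (-1.480000, -1.600000)
  k1 = (-1.826320, 5.662720)
  predictor → (-1.772211, -0.693965)
  k2 = (-1.640975, 2.717672)
  → (-1.757384, -0.929569)
(x_1(0.16), x_2(0.16)) ≈ (-1.7574, -0.9296)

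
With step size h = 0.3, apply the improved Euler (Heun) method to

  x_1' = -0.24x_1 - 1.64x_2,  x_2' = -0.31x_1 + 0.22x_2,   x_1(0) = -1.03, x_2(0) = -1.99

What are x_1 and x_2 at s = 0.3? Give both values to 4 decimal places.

Heun on (x_1,x_2): k1 = f(s_n, state_n); k2 = f(s_n + h, state_n + h·k1); state_{n+1} = state_n + (h/2)·(k1 + k2).
0.000000: (-1.030000, -1.990000)
  k1 = (3.510800, -0.118500)
  predictor → (0.023240, -2.025550)
  k2 = (3.316324, -0.452825)
  → (-0.005931, -2.075699)
(x_1(0.3), x_2(0.3)) ≈ (-0.0059, -2.0757)

-0.0059, -2.0757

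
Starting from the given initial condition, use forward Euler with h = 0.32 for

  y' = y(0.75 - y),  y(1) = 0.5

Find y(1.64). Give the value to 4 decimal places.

0.5763

Euler: y_{n+1} = y_n + h·f(x_n, y_n).
x=1.000000, y=0.500000: f=0.125000 → y ← 0.500000 + 0.32·0.125000 = 0.540000
x=1.320000, y=0.540000: f=0.113400 → y ← 0.540000 + 0.32·0.113400 = 0.576288
y(1.64) ≈ 0.5763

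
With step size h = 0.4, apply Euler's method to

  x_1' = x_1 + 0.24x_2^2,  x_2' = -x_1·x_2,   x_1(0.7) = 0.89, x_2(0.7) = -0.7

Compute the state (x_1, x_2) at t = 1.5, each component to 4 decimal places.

Euler on (x_1,x_2): x_1_{n+1} = x_1_n + h·x_1', x_2_{n+1} = x_2_n + h·x_2'.
0.700000: (0.890000, -0.700000); f=(1.007600, 0.623000) → (1.293040, -0.450800)
1.100000: (1.293040, -0.450800); f=(1.341813, 0.582902) → (1.829765, -0.217639)
(x_1(1.5), x_2(1.5)) ≈ (1.8298, -0.2176)

1.8298, -0.2176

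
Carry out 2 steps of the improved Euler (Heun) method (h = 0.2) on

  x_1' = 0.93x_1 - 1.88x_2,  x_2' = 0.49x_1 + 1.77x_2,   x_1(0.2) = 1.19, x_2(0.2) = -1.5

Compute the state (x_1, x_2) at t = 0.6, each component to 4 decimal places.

3.4502, -2.4609

Heun on (x_1,x_2): k1 = f(t_n, state_n); k2 = f(t_n + h, state_n + h·k1); state_{n+1} = state_n + (h/2)·(k1 + k2).
0.200000: (1.190000, -1.500000)
  k1 = (3.926700, -2.071900)
  predictor → (1.975340, -1.914380)
  k2 = (5.436101, -2.420536)
  → (2.126280, -1.949244)
0.400000: (2.126280, -1.949244)
  k1 = (5.642018, -2.408284)
  predictor → (3.254684, -2.430900)
  k2 = (7.596949, -2.707899)
  → (3.450177, -2.460862)
(x_1(0.6), x_2(0.6)) ≈ (3.4502, -2.4609)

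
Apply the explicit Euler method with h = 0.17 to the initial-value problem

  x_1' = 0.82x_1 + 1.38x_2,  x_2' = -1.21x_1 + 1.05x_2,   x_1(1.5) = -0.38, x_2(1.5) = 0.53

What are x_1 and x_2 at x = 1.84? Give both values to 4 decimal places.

-0.1868, 0.8917

Euler on (x_1,x_2): x_1_{n+1} = x_1_n + h·x_1', x_2_{n+1} = x_2_n + h·x_2'.
1.500000: (-0.380000, 0.530000); f=(0.419800, 1.016300) → (-0.308634, 0.702771)
1.670000: (-0.308634, 0.702771); f=(0.716744, 1.111357) → (-0.186788, 0.891702)
(x_1(1.84), x_2(1.84)) ≈ (-0.1868, 0.8917)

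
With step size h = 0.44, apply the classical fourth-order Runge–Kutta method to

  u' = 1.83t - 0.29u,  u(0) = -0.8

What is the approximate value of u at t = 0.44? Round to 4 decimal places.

-0.5343

RK4: k1 = f(t_n, u_n); k2 = f(t_n + h/2, u_n + (h/2)·k1); k3 = f(t_n + h/2, u_n + (h/2)·k2); k4 = f(t_n + h, u_n + h·k3); u_{n+1} = u_n + (h/6)·(k1 + 2k2 + 2k3 + k4).
t=0.000000, u=-0.800000:
  k1 = f(0.000000, -0.800000) = 0.232000
  k2 = f(0.220000, -0.748960) = 0.619798
  k3 = f(0.220000, -0.663644) = 0.595057
  k4 = f(0.440000, -0.538175) = 0.961271
  u ← -0.800000 + (0.44/6)·(k1 + 2k2 + 2k3 + k4) = -0.534315
u(0.44) ≈ -0.5343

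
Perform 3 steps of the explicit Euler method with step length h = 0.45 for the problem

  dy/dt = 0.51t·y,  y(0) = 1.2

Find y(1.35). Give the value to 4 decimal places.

1.5974

Euler: y_{n+1} = y_n + h·f(t_n, y_n).
t=0.000000, y=1.200000: f=0.000000 → y ← 1.200000 + 0.45·0.000000 = 1.200000
t=0.450000, y=1.200000: f=0.275400 → y ← 1.200000 + 0.45·0.275400 = 1.323930
t=0.900000, y=1.323930: f=0.607684 → y ← 1.323930 + 0.45·0.607684 = 1.597388
y(1.35) ≈ 1.5974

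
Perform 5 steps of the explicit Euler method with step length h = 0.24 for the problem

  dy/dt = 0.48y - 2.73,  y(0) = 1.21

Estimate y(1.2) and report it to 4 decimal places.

Euler: y_{n+1} = y_n + h·f(t_n, y_n).
t=0.000000, y=1.210000: f=-2.149200 → y ← 1.210000 + 0.24·(-2.149200) = 0.694192
t=0.240000, y=0.694192: f=-2.396788 → y ← 0.694192 + 0.24·(-2.396788) = 0.118963
t=0.480000, y=0.118963: f=-2.672898 → y ← 0.118963 + 0.24·(-2.672898) = -0.522533
t=0.720000, y=-0.522533: f=-2.980816 → y ← -0.522533 + 0.24·(-2.980816) = -1.237928
t=0.960000, y=-1.237928: f=-3.324206 → y ← -1.237928 + 0.24·(-3.324206) = -2.035738
y(1.2) ≈ -2.0357

-2.0357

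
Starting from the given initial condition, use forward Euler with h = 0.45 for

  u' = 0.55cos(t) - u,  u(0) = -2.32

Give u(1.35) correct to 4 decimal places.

Euler: u_{n+1} = u_n + h·f(t_n, u_n).
t=0.000000, u=-2.320000: f=2.870000 → u ← -2.320000 + 0.45·2.870000 = -1.028500
t=0.450000, u=-1.028500: f=1.523746 → u ← -1.028500 + 0.45·1.523746 = -0.342814
t=0.900000, u=-0.342814: f=0.684700 → u ← -0.342814 + 0.45·0.684700 = -0.034699
u(1.35) ≈ -0.0347

-0.0347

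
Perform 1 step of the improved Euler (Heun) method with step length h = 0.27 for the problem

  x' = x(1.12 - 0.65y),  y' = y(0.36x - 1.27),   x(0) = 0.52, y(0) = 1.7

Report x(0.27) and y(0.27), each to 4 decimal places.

Heun on (x,y): k1 = f(t_n, state_n); k2 = f(t_n + h, state_n + h·k1); state_{n+1} = state_n + (h/2)·(k1 + k2).
0.000000: (0.520000, 1.700000)
  k1 = (0.007800, -1.840760)
  predictor → (0.522106, 1.202995)
  k2 = (0.176500, -1.301691)
  → (0.544880, 1.275769)
(x(0.27), y(0.27)) ≈ (0.5449, 1.2758)

0.5449, 1.2758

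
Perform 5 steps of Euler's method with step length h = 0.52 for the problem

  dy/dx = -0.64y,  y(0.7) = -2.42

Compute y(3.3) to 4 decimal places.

-0.3200

Euler: y_{n+1} = y_n + h·f(x_n, y_n).
x=0.700000, y=-2.420000: f=1.548800 → y ← -2.420000 + 0.52·1.548800 = -1.614624
x=1.220000, y=-1.614624: f=1.033359 → y ← -1.614624 + 0.52·1.033359 = -1.077277
x=1.740000, y=-1.077277: f=0.689457 → y ← -1.077277 + 0.52·0.689457 = -0.718759
x=2.260000, y=-0.718759: f=0.460006 → y ← -0.718759 + 0.52·0.460006 = -0.479556
x=2.780000, y=-0.479556: f=0.306916 → y ← -0.479556 + 0.52·0.306916 = -0.319960
y(3.3) ≈ -0.3200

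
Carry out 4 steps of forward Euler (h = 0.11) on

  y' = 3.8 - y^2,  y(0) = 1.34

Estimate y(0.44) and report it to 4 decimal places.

Euler: y_{n+1} = y_n + h·f(x_n, y_n).
x=0.000000, y=1.340000: f=2.004400 → y ← 1.340000 + 0.11·2.004400 = 1.560484
x=0.110000, y=1.560484: f=1.364890 → y ← 1.560484 + 0.11·1.364890 = 1.710622
x=0.220000, y=1.710622: f=0.873773 → y ← 1.710622 + 0.11·0.873773 = 1.806737
x=0.330000, y=1.806737: f=0.535702 → y ← 1.806737 + 0.11·0.535702 = 1.865664
y(0.44) ≈ 1.8657

1.8657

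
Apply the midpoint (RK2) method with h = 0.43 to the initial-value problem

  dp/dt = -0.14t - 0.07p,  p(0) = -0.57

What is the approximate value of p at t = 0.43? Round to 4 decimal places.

-0.5660

Midpoint: k1 = f(t_n, p_n); k2 = f(t_n + h/2, p_n + (h/2)·k1); p_{n+1} = p_n + h·k2.
t=0.000000, p=-0.570000:
  k1 = f(0.000000, -0.570000) = 0.039900
  k2 = f(0.215000, -0.561421) = 0.009200
  p ← -0.570000 + 0.43·0.009200 = -0.566044
p(0.43) ≈ -0.5660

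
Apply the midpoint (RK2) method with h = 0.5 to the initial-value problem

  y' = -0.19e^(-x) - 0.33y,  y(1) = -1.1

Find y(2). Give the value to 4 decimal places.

Midpoint: k1 = f(x_n, y_n); k2 = f(x_n + h/2, y_n + (h/2)·k1); y_{n+1} = y_n + h·k2.
x=1.000000, y=-1.100000:
  k1 = f(1.000000, -1.100000) = 0.293103
  k2 = f(1.250000, -1.026724) = 0.284383
  y ← -1.100000 + 0.5·0.284383 = -0.957808
x=1.500000, y=-0.957808:
  k1 = f(1.500000, -0.957808) = 0.273682
  k2 = f(1.750000, -0.889388) = 0.260481
  y ← -0.957808 + 0.5·0.260481 = -0.827568
y(2) ≈ -0.8276

-0.8276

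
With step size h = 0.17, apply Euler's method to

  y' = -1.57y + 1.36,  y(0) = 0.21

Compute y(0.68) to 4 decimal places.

Euler: y_{n+1} = y_n + h·f(x_n, y_n).
x=0.000000, y=0.210000: f=1.030300 → y ← 0.210000 + 0.17·1.030300 = 0.385151
x=0.170000, y=0.385151: f=0.755313 → y ← 0.385151 + 0.17·0.755313 = 0.513554
x=0.340000, y=0.513554: f=0.553720 → y ← 0.513554 + 0.17·0.553720 = 0.607687
x=0.510000, y=0.607687: f=0.405932 → y ← 0.607687 + 0.17·0.405932 = 0.676695
y(0.68) ≈ 0.6767

0.6767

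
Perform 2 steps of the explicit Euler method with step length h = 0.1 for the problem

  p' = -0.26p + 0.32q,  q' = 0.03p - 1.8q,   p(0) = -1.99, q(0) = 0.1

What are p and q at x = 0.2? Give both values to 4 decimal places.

Euler on (p,q): p_{n+1} = p_n + h·p', q_{n+1} = q_n + h·q'.
0.000000: (-1.990000, 0.100000); f=(0.549400, -0.239700) → (-1.935060, 0.076030)
0.100000: (-1.935060, 0.076030); f=(0.527445, -0.194906) → (-1.882315, 0.056539)
(p(0.2), q(0.2)) ≈ (-1.8823, 0.0565)

-1.8823, 0.0565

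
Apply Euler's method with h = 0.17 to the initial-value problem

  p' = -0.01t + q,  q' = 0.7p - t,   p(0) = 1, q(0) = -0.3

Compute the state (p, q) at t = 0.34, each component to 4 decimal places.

0.9179, -0.0970

Euler on (p,q): p_{n+1} = p_n + h·p', q_{n+1} = q_n + h·q'.
0.000000: (1.000000, -0.300000); f=(-0.300000, 0.700000) → (0.949000, -0.181000)
0.170000: (0.949000, -0.181000); f=(-0.182700, 0.494300) → (0.917941, -0.096969)
(p(0.34), q(0.34)) ≈ (0.9179, -0.0970)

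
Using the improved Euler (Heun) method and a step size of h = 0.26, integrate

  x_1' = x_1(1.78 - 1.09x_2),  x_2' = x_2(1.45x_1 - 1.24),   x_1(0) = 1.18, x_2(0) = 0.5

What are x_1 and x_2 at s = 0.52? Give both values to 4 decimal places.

Heun on (x_1,x_2): k1 = f(s_n, state_n); k2 = f(s_n + h, state_n + h·k1); state_{n+1} = state_n + (h/2)·(k1 + k2).
0.000000: (1.180000, 0.500000)
  k1 = (1.457300, 0.235500)
  predictor → (1.558898, 0.561230)
  k2 = (1.821197, 0.572680)
  → (1.606205, 0.605063)
0.260000: (1.606205, 0.605063)
  k1 = (1.799722, 0.658912)
  predictor → (2.074132, 0.776381)
  k2 = (1.936711, 1.372246)
  → (2.091941, 0.869114)
(x_1(0.52), x_2(0.52)) ≈ (2.0919, 0.8691)

2.0919, 0.8691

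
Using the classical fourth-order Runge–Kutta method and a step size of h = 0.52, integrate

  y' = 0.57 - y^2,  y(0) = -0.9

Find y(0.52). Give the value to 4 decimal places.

RK4: k1 = f(s_n, y_n); k2 = f(s_n + h/2, y_n + (h/2)·k1); k3 = f(s_n + h/2, y_n + (h/2)·k2); k4 = f(s_n + h, y_n + h·k3); y_{n+1} = y_n + (h/6)·(k1 + 2k2 + 2k3 + k4).
s=0.000000, y=-0.900000:
  k1 = f(0.000000, -0.900000) = -0.240000
  k2 = f(0.260000, -0.962400) = -0.356214
  k3 = f(0.260000, -0.992616) = -0.415286
  k4 = f(0.520000, -1.115949) = -0.675341
  y ← -0.900000 + (0.52/6)·(k1 + 2k2 + 2k3 + k4) = -1.113056
y(0.52) ≈ -1.1131

-1.1131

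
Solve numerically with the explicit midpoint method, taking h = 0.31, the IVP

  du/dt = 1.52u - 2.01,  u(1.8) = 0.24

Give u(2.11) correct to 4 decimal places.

-0.3902

Midpoint: k1 = f(t_n, u_n); k2 = f(t_n + h/2, u_n + (h/2)·k1); u_{n+1} = u_n + h·k2.
t=1.800000, u=0.240000:
  k1 = f(1.800000, 0.240000) = -1.645200
  k2 = f(1.955000, -0.015006) = -2.032809
  u ← 0.240000 + 0.31·(-2.032809) = -0.390171
u(2.11) ≈ -0.3902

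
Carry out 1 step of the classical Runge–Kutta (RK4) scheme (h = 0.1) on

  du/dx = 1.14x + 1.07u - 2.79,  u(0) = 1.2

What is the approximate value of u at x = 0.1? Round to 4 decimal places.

1.0470

RK4: k1 = f(x_n, u_n); k2 = f(x_n + h/2, u_n + (h/2)·k1); k3 = f(x_n + h/2, u_n + (h/2)·k2); k4 = f(x_n + h, u_n + h·k3); u_{n+1} = u_n + (h/6)·(k1 + 2k2 + 2k3 + k4).
x=0.000000, u=1.200000:
  k1 = f(0.000000, 1.200000) = -1.506000
  k2 = f(0.050000, 1.124700) = -1.529571
  k3 = f(0.050000, 1.123521) = -1.530832
  k4 = f(0.100000, 1.046917) = -1.555799
  u ← 1.200000 + (0.1/6)·(k1 + 2k2 + 2k3 + k4) = 1.046957
u(0.1) ≈ 1.0470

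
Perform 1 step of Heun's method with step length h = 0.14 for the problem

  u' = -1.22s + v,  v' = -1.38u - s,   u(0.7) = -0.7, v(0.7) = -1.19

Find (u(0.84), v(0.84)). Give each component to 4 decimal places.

-0.9955, -1.1349

Heun on (u,v): k1 = f(s_n, state_n); k2 = f(s_n + h, state_n + h·k1); state_{n+1} = state_n + (h/2)·(k1 + k2).
0.700000: (-0.700000, -1.190000)
  k1 = (-2.044000, 0.266000)
  predictor → (-0.986160, -1.152760)
  k2 = (-2.177560, 0.520901)
  → (-0.995509, -1.134917)
(u(0.84), v(0.84)) ≈ (-0.9955, -1.1349)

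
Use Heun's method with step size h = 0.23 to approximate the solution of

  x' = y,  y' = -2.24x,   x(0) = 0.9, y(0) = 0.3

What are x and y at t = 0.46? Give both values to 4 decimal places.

0.8197, -0.6425

Heun on (x,y): k1 = f(t_n, state_n); k2 = f(t_n + h, state_n + h·k1); state_{n+1} = state_n + (h/2)·(k1 + k2).
0.000000: (0.900000, 0.300000)
  k1 = (0.300000, -2.016000)
  predictor → (0.969000, -0.163680)
  k2 = (-0.163680, -2.170560)
  → (0.915677, -0.181454)
0.230000: (0.915677, -0.181454)
  k1 = (-0.181454, -2.051116)
  predictor → (0.873942, -0.653211)
  k2 = (-0.653211, -1.957631)
  → (0.819690, -0.642460)
(x(0.46), y(0.46)) ≈ (0.8197, -0.6425)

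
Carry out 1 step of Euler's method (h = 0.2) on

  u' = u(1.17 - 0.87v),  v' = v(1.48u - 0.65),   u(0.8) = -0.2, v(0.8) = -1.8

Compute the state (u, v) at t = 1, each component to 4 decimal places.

Euler on (u,v): u_{n+1} = u_n + h·u', v_{n+1} = v_n + h·v'.
0.800000: (-0.200000, -1.800000); f=(-0.547200, 1.702800) → (-0.309440, -1.459440)
(u(1), v(1)) ≈ (-0.3094, -1.4594)

-0.3094, -1.4594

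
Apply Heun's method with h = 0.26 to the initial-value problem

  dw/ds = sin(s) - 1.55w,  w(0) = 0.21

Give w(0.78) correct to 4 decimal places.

Heun: k1 = f(s_n, w_n); k2 = f(s_n + h, w_n + h·k1); w_{n+1} = w_n + (h/2)·(k1 + k2).
s=0.000000, w=0.210000:
  k1 = f(0.000000, 0.210000) = -0.325500
  k2 = f(0.260000, 0.125370) = 0.062757
  w ← 0.210000 + (0.26/2)·(-0.325500 + 0.062757) = 0.175843
s=0.260000, w=0.175843:
  k1 = f(0.260000, 0.175843) = -0.015477
  k2 = f(0.520000, 0.171819) = 0.230560
  w ← 0.175843 + (0.26/2)·(-0.015477 + 0.230560) = 0.203804
s=0.520000, w=0.203804:
  k1 = f(0.520000, 0.203804) = 0.180984
  k2 = f(0.780000, 0.250860) = 0.314446
  w ← 0.203804 + (0.26/2)·(0.180984 + 0.314446) = 0.268210
w(0.78) ≈ 0.2682

0.2682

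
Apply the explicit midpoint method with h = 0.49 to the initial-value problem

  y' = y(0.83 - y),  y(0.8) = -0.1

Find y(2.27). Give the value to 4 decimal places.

-0.4383

Midpoint: k1 = f(t_n, y_n); k2 = f(t_n + h/2, y_n + (h/2)·k1); y_{n+1} = y_n + h·k2.
t=0.800000, y=-0.100000:
  k1 = f(0.800000, -0.100000) = -0.093000
  k2 = f(1.045000, -0.122785) = -0.116988
  y ← -0.100000 + 0.49·(-0.116988) = -0.157324
t=1.290000, y=-0.157324:
  k1 = f(1.290000, -0.157324) = -0.155330
  k2 = f(1.535000, -0.195380) = -0.200338
  y ← -0.157324 + 0.49·(-0.200338) = -0.255490
t=1.780000, y=-0.255490:
  k1 = f(1.780000, -0.255490) = -0.277332
  k2 = f(2.025000, -0.323436) = -0.373063
  y ← -0.255490 + 0.49·(-0.373063) = -0.438291
y(2.27) ≈ -0.4383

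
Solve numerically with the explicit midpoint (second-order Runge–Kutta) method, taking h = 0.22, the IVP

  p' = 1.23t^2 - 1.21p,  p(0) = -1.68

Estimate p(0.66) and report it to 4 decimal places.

Midpoint: k1 = f(t_n, p_n); k2 = f(t_n + h/2, p_n + (h/2)·k1); p_{n+1} = p_n + h·k2.
t=0.000000, p=-1.680000:
  k1 = f(0.000000, -1.680000) = 2.032800
  k2 = f(0.110000, -1.456392) = 1.777117
  p ← -1.680000 + 0.22·1.777117 = -1.289034
t=0.220000, p=-1.289034:
  k1 = f(0.220000, -1.289034) = 1.619263
  k2 = f(0.330000, -1.110915) = 1.478154
  p ← -1.289034 + 0.22·1.478154 = -0.963840
t=0.440000, p=-0.963840:
  k1 = f(0.440000, -0.963840) = 1.404375
  k2 = f(0.550000, -0.809359) = 1.351399
  p ← -0.963840 + 0.22·1.351399 = -0.666532
p(0.66) ≈ -0.6665

-0.6665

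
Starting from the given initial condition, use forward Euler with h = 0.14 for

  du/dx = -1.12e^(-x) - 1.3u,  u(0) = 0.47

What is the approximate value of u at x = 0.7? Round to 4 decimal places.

Euler: u_{n+1} = u_n + h·f(x_n, u_n).
x=0.000000, u=0.470000: f=-1.731000 → u ← 0.470000 + 0.14·(-1.731000) = 0.227660
x=0.140000, u=0.227660: f=-1.269639 → u ← 0.227660 + 0.14·(-1.269639) = 0.049911
x=0.280000, u=0.049911: f=-0.911361 → u ← 0.049911 + 0.14·(-0.911361) = -0.077680
x=0.420000, u=-0.077680: f=-0.634908 → u ← -0.077680 + 0.14·(-0.634908) = -0.166567
x=0.560000, u=-0.166567: f=-0.423217 → u ← -0.166567 + 0.14·(-0.423217) = -0.225818
u(0.7) ≈ -0.2258

-0.2258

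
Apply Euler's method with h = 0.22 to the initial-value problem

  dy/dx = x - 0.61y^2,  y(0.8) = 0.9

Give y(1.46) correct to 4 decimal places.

Euler: y_{n+1} = y_n + h·f(x_n, y_n).
x=0.800000, y=0.900000: f=0.305900 → y ← 0.900000 + 0.22·0.305900 = 0.967298
x=1.020000, y=0.967298: f=0.449244 → y ← 0.967298 + 0.22·0.449244 = 1.066132
x=1.240000, y=1.066132: f=0.546652 → y ← 1.066132 + 0.22·0.546652 = 1.186395
y(1.46) ≈ 1.1864

1.1864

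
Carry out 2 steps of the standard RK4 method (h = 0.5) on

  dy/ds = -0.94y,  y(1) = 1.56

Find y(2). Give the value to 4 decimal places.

0.6097

RK4: k1 = f(s_n, y_n); k2 = f(s_n + h/2, y_n + (h/2)·k1); k3 = f(s_n + h/2, y_n + (h/2)·k2); k4 = f(s_n + h, y_n + h·k3); y_{n+1} = y_n + (h/6)·(k1 + 2k2 + 2k3 + k4).
s=1.000000, y=1.560000:
  k1 = f(1.000000, 1.560000) = -1.466400
  k2 = f(1.250000, 1.193400) = -1.121796
  k3 = f(1.250000, 1.279551) = -1.202778
  k4 = f(1.500000, 0.958611) = -0.901094
  y ← 1.560000 + (0.5/6)·(k1 + 2k2 + 2k3 + k4) = 0.975280
s=1.500000, y=0.975280:
  k1 = f(1.500000, 0.975280) = -0.916763
  k2 = f(1.750000, 0.746089) = -0.701324
  k3 = f(1.750000, 0.799949) = -0.751952
  k4 = f(2.000000, 0.599304) = -0.563346
  y ← 0.975280 + (0.5/6)·(k1 + 2k2 + 2k3 + k4) = 0.609725
y(2) ≈ 0.6097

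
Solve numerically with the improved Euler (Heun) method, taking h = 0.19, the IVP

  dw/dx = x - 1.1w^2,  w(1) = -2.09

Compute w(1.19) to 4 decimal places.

Heun: k1 = f(x_n, w_n); k2 = f(x_n + h, w_n + h·k1); w_{n+1} = w_n + (h/2)·(k1 + k2).
x=1.000000, w=-2.090000:
  k1 = f(1.000000, -2.090000) = -3.804910
  k2 = f(1.190000, -2.812933) = -7.513851
  w ← -2.090000 + (0.19/2)·(-3.804910 + (-7.513851)) = -3.165282
w(1.19) ≈ -3.1653

-3.1653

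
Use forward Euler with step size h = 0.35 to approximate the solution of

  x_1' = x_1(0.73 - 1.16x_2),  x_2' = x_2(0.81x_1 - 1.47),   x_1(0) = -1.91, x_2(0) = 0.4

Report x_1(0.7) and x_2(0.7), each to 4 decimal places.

-2.6402, 0.0024

Euler on (x_1,x_2): x_1_{n+1} = x_1_n + h·x_1', x_2_{n+1} = x_2_n + h·x_2'.
0.000000: (-1.910000, 0.400000); f=(-0.508060, -1.206840) → (-2.087821, -0.022394)
0.350000: (-2.087821, -0.022394); f=(-1.578345, 0.070790) → (-2.640242, 0.002383)
(x_1(0.7), x_2(0.7)) ≈ (-2.6402, 0.0024)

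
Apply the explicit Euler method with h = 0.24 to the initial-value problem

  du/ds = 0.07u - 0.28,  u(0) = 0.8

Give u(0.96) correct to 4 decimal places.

0.5795

Euler: u_{n+1} = u_n + h·f(s_n, u_n).
s=0.000000, u=0.800000: f=-0.224000 → u ← 0.800000 + 0.24·(-0.224000) = 0.746240
s=0.240000, u=0.746240: f=-0.227763 → u ← 0.746240 + 0.24·(-0.227763) = 0.691577
s=0.480000, u=0.691577: f=-0.231590 → u ← 0.691577 + 0.24·(-0.231590) = 0.635995
s=0.720000, u=0.635995: f=-0.235480 → u ← 0.635995 + 0.24·(-0.235480) = 0.579480
u(0.96) ≈ 0.5795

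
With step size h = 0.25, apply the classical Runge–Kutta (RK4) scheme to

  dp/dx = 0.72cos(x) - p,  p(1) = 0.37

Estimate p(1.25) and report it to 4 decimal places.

0.3559

RK4: k1 = f(x_n, p_n); k2 = f(x_n + h/2, p_n + (h/2)·k1); k3 = f(x_n + h/2, p_n + (h/2)·k2); k4 = f(x_n + h, p_n + h·k3); p_{n+1} = p_n + (h/6)·(k1 + 2k2 + 2k3 + k4).
x=1.000000, p=0.370000:
  k1 = f(1.000000, 0.370000) = 0.019018
  k2 = f(1.125000, 0.372377) = -0.061930
  k3 = f(1.125000, 0.362259) = -0.051812
  k4 = f(1.250000, 0.357047) = -0.130015
  p ← 0.370000 + (0.25/6)·(k1 + 2k2 + 2k3 + k4) = 0.355897
p(1.25) ≈ 0.3559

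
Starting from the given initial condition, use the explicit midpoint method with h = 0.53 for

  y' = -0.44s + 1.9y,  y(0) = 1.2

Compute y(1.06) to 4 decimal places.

7.1814

Midpoint: k1 = f(s_n, y_n); k2 = f(s_n + h/2, y_n + (h/2)·k1); y_{n+1} = y_n + h·k2.
s=0.000000, y=1.200000:
  k1 = f(0.000000, 1.200000) = 2.280000
  k2 = f(0.265000, 1.804200) = 3.311380
  y ← 1.200000 + 0.53·3.311380 = 2.955031
s=0.530000, y=2.955031:
  k1 = f(0.530000, 2.955031) = 5.381360
  k2 = f(0.795000, 4.381092) = 7.974274
  y ← 2.955031 + 0.53·7.974274 = 7.181397
y(1.06) ≈ 7.1814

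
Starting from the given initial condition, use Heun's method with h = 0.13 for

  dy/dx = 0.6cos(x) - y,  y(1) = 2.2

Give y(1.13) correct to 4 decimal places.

Heun: k1 = f(x_n, y_n); k2 = f(x_n + h, y_n + h·k1); y_{n+1} = y_n + (h/2)·(k1 + k2).
x=1.000000, y=2.200000:
  k1 = f(1.000000, 2.200000) = -1.875819
  k2 = f(1.130000, 1.956144) = -1.700148
  y ← 2.200000 + (0.13/2)·(-1.875819 + (-1.700148)) = 1.967562
y(1.13) ≈ 1.9676

1.9676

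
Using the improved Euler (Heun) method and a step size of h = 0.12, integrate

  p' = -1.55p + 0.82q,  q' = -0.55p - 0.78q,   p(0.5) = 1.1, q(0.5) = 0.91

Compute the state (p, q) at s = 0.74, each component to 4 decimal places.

0.8826, 0.6367

Heun on (p,q): k1 = f(s_n, state_n); k2 = f(s_n + h, state_n + h·k1); state_{n+1} = state_n + (h/2)·(k1 + k2).
0.500000: (1.100000, 0.910000)
  k1 = (-0.958800, -1.314800)
  predictor → (0.984944, 0.752224)
  k2 = (-0.909840, -1.128454)
  → (0.987882, 0.763405)
0.620000: (0.987882, 0.763405)
  k1 = (-0.905225, -1.138791)
  predictor → (0.879255, 0.626750)
  k2 = (-0.848910, -0.972455)
  → (0.882634, 0.636730)
(p(0.74), q(0.74)) ≈ (0.8826, 0.6367)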